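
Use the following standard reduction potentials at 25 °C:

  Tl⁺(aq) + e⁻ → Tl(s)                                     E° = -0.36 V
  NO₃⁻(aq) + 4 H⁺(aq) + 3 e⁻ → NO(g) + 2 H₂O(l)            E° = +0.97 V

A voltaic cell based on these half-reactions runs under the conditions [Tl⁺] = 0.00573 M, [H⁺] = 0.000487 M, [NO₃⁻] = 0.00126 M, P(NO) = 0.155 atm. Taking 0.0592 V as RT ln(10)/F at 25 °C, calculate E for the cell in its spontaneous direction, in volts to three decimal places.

+1.160 V

NO₃⁻/NO is the cathode (higher E°), Tl⁺/Tl the anode: E°cell = +0.97 − (-0.36) = +1.33 V, n = 3.
Overall: NO₃⁻(aq) + 4 H⁺(aq) + 3 Tl(s) → NO(g) + 2 H₂O(l) + 3 Tl⁺(aq)
Q = P(NO)·[Tl⁺]^3 / ([NO₃⁻]·[H⁺]^4); log Q = 8.614.
E = E° − (0.0592/n) log Q = +1.33 − (0.0592/3)(8.614) = +1.160 V.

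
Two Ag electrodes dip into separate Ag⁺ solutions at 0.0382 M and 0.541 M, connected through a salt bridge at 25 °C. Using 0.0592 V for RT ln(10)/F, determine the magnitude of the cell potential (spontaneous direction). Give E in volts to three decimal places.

For a concentration cell E°cell = 0. The 0.541 M side is the cathode (reduction is favoured where [Ag⁺] is higher).
With n = 1, E = −(0.0592/1) log([Ag⁺]ₐₙ/[Ag⁺]꜀ₐₜ) = −(0.0592/1) log(0.0382/0.541) = −(0.0592/1)(-1.151) = +0.068 V.

+0.068 V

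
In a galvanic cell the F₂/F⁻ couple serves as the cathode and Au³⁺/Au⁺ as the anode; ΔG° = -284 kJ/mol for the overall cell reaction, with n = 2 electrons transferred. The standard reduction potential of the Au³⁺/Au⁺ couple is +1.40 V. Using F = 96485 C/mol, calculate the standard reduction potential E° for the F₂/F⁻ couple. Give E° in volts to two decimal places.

E°cell = −ΔG°/(nF) = −(-284×10³)/((2)(96485)) = +1.472 V.
Since F₂/F⁻ is the cathode and Au³⁺/Au⁺ the anode, E°cell = E°(F₂/F⁻) − E°(Au³⁺/Au⁺).
So E°(F₂/F⁻) = E°cell + E°(Au³⁺/Au⁺) = +1.472 + (+1.40) = +2.87 V.

+2.87 V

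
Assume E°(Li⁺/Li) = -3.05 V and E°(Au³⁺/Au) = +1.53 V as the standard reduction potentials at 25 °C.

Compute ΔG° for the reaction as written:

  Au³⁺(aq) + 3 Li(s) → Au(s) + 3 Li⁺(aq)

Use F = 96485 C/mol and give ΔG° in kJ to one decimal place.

As written, Au³⁺/Au is reduced (cathode) and Li⁺/Li is oxidised (anode), so E°cell = (+1.53) − (-3.05) = +4.58 V.
Balancing electrons gives n = 3.
ΔG° = −nFE° = −(3)(96485)(+4.58) = -1,325,704 J = -1325.7 kJ.

-1325.7 kJ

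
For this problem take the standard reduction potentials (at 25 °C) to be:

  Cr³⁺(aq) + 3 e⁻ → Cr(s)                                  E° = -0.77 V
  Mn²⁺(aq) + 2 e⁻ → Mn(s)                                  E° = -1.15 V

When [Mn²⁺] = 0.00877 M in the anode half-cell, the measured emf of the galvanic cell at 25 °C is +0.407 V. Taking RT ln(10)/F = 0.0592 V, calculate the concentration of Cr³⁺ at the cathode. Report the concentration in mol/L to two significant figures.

0.019 M

Cr³⁺/Cr is the cathode, Mn²⁺/Mn the anode: E°cell = +0.38 V, n = 6.
Overall reaction: 2 Cr³⁺(aq) + 3 Mn(s) → 2 Cr(s) + 3 Mn²⁺(aq); Q = [Mn²⁺]^3/[Cr³⁺]^2.
From E = E° − (0.0592/n) log Q: log Q = (E° − E)·n/0.0592 = (+0.38 − (+0.407))·6/0.0592 = -2.7365.
So 2·log[Cr³⁺] = 3·log(0.00877) − log Q = -6.1710 − (-2.7365) = -3.4345; log[Cr³⁺] = -3.4345 / 2 = -1.7172; [Cr³⁺] = 10^(-1.7172) ≈ 0.019 M.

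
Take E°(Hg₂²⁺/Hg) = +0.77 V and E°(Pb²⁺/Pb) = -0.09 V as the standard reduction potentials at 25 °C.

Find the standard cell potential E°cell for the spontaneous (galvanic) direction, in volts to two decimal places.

+0.86 V

The Hg₂²⁺/Hg couple has the higher reduction potential, so it is the cathode; Pb²⁺/Pb is oxidised at the anode.
E°cell = E°(cathode) − E°(anode) = (+0.77) − (-0.09) = +0.86 V.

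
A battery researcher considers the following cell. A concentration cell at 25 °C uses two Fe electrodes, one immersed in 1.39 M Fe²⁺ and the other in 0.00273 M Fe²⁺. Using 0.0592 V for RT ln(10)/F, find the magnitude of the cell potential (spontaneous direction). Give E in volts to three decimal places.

For a concentration cell E°cell = 0. The 1.39 M side is the cathode (reduction is favoured where [Fe²⁺] is higher).
With n = 2, E = −(0.0592/2) log([Fe²⁺]ₐₙ/[Fe²⁺]꜀ₐₜ) = −(0.0592/2) log(0.00273/1.39) = −(0.0592/2)(-2.707) = +0.080 V.

+0.080 V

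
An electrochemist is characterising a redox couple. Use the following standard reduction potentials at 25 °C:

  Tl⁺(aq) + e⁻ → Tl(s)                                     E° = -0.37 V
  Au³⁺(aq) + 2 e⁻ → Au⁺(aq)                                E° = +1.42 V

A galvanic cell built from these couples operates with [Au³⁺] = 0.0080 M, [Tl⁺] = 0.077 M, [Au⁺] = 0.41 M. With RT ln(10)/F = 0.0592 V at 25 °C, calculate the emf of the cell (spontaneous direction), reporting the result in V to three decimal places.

Au³⁺/Au⁺ is the cathode (higher E°), Tl⁺/Tl the anode: E°cell = +1.42 − (-0.37) = +1.79 V, n = 2.
Overall: Au³⁺(aq) + 2 Tl(s) → Au⁺(aq) + 2 Tl⁺(aq)
Q = [Au⁺]·[Tl⁺]^2 / ([Au³⁺]); log Q = -0.517.
E = E° − (0.0592/n) log Q = +1.79 − (0.0592/2)(-0.517) = +1.805 V.

+1.805 V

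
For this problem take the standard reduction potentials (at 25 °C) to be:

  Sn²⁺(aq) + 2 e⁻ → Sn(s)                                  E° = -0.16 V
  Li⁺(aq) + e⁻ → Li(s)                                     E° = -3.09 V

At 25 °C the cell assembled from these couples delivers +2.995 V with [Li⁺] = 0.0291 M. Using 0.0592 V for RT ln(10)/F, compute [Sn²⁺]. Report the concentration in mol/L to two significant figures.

0.13 M

Sn²⁺/Sn is the cathode, Li⁺/Li the anode: E°cell = +2.93 V, n = 2.
Overall reaction: Sn²⁺(aq) + 2 Li(s) → Sn(s) + 2 Li⁺(aq); Q = [Li⁺]^2/[Sn²⁺]^1.
From E = E° − (0.0592/n) log Q: log Q = (E° − E)·n/0.0592 = (+2.93 − (+2.995))·2/0.0592 = -2.1959.
So 1·log[Sn²⁺] = 2·log(0.0291) − log Q = -3.0722 − (-2.1959) = -0.8763; [Sn²⁺] = 10^(-0.8763) ≈ 0.13 M.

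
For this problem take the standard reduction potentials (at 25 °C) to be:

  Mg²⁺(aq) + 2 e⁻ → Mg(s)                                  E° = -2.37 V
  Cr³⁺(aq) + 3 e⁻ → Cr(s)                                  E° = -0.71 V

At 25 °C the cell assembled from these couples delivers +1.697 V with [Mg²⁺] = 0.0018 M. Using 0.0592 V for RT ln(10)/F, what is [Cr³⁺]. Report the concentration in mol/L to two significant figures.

Cr³⁺/Cr is the cathode, Mg²⁺/Mg the anode: E°cell = +1.66 V, n = 6.
Overall reaction: 2 Cr³⁺(aq) + 3 Mg(s) → 2 Cr(s) + 3 Mg²⁺(aq); Q = [Mg²⁺]^3/[Cr³⁺]^2.
From E = E° − (0.0592/n) log Q: log Q = (E° − E)·n/0.0592 = (+1.66 − (+1.697))·6/0.0592 = -3.7500.
So 2·log[Cr³⁺] = 3·log(0.0018) − log Q = -8.2342 − (-3.7500) = -4.4842; log[Cr³⁺] = -4.4842 / 2 = -2.2421; [Cr³⁺] = 10^(-2.2421) ≈ 0.0057 M.

0.0057 M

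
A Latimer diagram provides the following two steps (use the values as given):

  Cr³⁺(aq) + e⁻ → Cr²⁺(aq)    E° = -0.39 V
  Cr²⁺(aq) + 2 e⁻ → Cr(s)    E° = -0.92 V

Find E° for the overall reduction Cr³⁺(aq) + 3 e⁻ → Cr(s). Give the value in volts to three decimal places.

-0.743 V

Since ΔG° = −nFE° is additive over sequential reductions, n₃E°₃ = n₁E°₁ + n₂E°₂.
E°₃ = (1×-0.39 + 2×-0.92) / 3 = (-2.230) / 3 = -0.743 V.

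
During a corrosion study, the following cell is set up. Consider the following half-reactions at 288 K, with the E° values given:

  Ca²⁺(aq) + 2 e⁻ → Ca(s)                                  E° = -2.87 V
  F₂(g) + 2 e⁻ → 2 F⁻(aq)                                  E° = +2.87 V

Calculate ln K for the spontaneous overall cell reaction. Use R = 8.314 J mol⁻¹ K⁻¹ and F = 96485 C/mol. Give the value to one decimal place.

462.6

Cathode: F₂/F⁻; anode: Ca²⁺/Ca. E°cell = (+2.87) − (-2.87) = +5.74 V, with n = 2.
ΔG° = −nFE° = −RT ln K, so ln K = nFE°/(RT) = (2)(96485)(+5.74) / ((8.314)(288)) = 462.593.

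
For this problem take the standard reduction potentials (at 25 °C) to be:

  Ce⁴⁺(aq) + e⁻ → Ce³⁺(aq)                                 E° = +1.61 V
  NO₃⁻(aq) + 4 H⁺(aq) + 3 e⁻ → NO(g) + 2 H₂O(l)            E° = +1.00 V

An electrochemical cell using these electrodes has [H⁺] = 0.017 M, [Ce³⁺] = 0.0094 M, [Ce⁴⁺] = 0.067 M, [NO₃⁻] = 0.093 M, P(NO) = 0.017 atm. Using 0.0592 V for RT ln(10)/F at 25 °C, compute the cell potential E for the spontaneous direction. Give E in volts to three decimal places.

+0.786 V

Ce⁴⁺/Ce³⁺ is the cathode (higher E°), NO₃⁻/NO the anode: E°cell = +1.61 − (+1.00) = +0.61 V, n = 3.
Overall: 3 Ce⁴⁺(aq) + NO(g) + 2 H₂O(l) → 3 Ce³⁺(aq) + NO₃⁻(aq) + 4 H⁺(aq)
Q = [Ce³⁺]^3·[NO₃⁻]·[H⁺]^4 / ([Ce⁴⁺]^3·P(NO)); log Q = -8.899.
E = E° − (0.0592/n) log Q = +0.61 − (0.0592/3)(-8.899) = +0.786 V.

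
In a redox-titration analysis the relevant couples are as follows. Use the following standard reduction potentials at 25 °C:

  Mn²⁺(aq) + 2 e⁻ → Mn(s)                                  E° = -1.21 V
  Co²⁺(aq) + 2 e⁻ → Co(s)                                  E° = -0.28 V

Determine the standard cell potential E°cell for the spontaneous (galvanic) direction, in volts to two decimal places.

+0.93 V

The Co²⁺/Co couple has the higher reduction potential, so it is the cathode; Mn²⁺/Mn is oxidised at the anode.
E°cell = E°(cathode) − E°(anode) = (-0.28) − (-1.21) = +0.93 V.
Since E°cell > 0, the reaction is spontaneous under standard conditions.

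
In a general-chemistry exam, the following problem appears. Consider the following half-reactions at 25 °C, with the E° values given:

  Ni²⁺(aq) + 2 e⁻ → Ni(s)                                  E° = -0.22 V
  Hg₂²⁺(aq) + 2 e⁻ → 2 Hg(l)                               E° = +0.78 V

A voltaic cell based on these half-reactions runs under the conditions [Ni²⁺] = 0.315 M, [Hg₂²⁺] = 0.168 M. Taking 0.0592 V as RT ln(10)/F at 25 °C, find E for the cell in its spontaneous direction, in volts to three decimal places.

+0.992 V

Hg₂²⁺/Hg is the cathode (higher E°), Ni²⁺/Ni the anode: E°cell = +0.78 − (-0.22) = +1.00 V, n = 2.
Overall: Hg₂²⁺(aq) + Ni(s) → 2 Hg(l) + Ni²⁺(aq)
Q = [Ni²⁺] / ([Hg₂²⁺]); log Q = 0.273.
E = E° − (0.0592/n) log Q = +1.00 − (0.0592/2)(0.273) = +0.992 V.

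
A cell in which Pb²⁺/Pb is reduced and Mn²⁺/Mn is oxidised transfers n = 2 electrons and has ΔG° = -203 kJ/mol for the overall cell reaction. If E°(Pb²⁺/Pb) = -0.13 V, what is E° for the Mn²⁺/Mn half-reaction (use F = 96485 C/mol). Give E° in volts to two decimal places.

-1.18 V

E°cell = −ΔG°/(nF) = −(-203×10³)/((2)(96485)) = +1.052 V.
Since Pb²⁺/Pb is the cathode and Mn²⁺/Mn the anode, E°cell = E°(Pb²⁺/Pb) − E°(Mn²⁺/Mn).
So E°(Mn²⁺/Mn) = E°(Pb²⁺/Pb) − E°cell = (-0.13) − (+1.052) = -1.18 V.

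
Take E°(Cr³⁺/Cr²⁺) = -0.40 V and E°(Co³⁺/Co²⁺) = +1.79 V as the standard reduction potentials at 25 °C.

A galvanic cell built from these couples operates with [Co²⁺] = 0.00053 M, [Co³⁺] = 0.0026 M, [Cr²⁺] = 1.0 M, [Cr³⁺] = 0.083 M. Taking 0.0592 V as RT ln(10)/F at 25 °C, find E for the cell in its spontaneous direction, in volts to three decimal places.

Co³⁺/Co²⁺ is the cathode (higher E°), Cr³⁺/Cr²⁺ the anode: E°cell = +1.79 − (-0.40) = +2.19 V, n = 1.
Overall: Co³⁺(aq) + Cr²⁺(aq) → Co²⁺(aq) + Cr³⁺(aq)
Q = [Co²⁺]·[Cr³⁺] / ([Co³⁺]·[Cr²⁺]); log Q = -1.772.
E = E° − (0.0592/n) log Q = +2.19 − (0.0592/1)(-1.772) = +2.295 V.

+2.295 V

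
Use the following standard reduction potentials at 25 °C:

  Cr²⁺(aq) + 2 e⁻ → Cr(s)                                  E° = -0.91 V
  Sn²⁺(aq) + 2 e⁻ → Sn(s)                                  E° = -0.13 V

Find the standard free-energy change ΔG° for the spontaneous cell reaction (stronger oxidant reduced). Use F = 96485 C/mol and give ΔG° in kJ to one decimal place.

-150.5 kJ

Sn²⁺/Sn (E° = -0.13 V) is the cathode; Cr²⁺/Cr (E° = -0.91 V) is the anode, so E°cell = +0.78 V.
Balancing electrons gives n = 2 (lcm of 2 and 2).
ΔG° = −nFE° = −(2)(96485)(+0.78) = -150,517 J = -150.5 kJ.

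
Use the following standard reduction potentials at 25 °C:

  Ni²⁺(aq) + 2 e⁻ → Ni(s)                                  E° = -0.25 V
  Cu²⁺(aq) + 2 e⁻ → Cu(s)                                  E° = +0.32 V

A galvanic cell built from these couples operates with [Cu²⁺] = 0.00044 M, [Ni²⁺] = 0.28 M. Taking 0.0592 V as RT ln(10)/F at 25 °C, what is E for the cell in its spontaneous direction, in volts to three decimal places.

+0.487 V

Cu²⁺/Cu is the cathode (higher E°), Ni²⁺/Ni the anode: E°cell = +0.32 − (-0.25) = +0.57 V, n = 2.
Overall: Cu²⁺(aq) + Ni(s) → Cu(s) + Ni²⁺(aq)
Q = [Ni²⁺] / ([Cu²⁺]); log Q = 2.804.
E = E° − (0.0592/n) log Q = +0.57 − (0.0592/2)(2.804) = +0.487 V.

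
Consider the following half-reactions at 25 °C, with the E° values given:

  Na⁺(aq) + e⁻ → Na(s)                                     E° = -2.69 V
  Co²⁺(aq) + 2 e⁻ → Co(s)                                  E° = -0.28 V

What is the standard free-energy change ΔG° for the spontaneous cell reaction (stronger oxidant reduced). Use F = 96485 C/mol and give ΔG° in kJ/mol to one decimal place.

Co²⁺/Co (E° = -0.28 V) is the cathode; Na⁺/Na (E° = -2.69 V) is the anode, so E°cell = +2.41 V.
Balancing electrons gives n = 2 (lcm of 2 and 1).
ΔG° = −nFE° = −(2)(96485)(+2.41) = -465,058 J = -465.1 kJ/mol.

-465.1 kJ/mol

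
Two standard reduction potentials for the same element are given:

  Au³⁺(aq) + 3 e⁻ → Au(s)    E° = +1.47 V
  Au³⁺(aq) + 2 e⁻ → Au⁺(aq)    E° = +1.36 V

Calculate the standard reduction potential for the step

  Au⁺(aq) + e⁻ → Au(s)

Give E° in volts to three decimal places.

Sequential free energies add, so n₃E°₃ = n₁E°₁ + n₂E°₂.
With n₃ = 3, and the known step contributing 2×(+1.36) V, the unknown satisfies 1·E° = 3×(+1.47) − 2×(+1.36) = +1.690.
E° = +1.690 / 1 = +1.690 V.

+1.690 V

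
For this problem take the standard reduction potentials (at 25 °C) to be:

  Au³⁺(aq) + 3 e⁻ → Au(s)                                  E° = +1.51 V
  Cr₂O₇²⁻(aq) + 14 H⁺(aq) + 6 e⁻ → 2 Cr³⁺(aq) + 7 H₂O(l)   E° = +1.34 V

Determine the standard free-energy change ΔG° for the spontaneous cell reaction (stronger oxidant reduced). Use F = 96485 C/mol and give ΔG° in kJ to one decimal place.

Au³⁺/Au (E° = +1.51 V) is the cathode; Cr₂O₇²⁻/Cr³⁺ (E° = +1.34 V) is the anode, so E°cell = +0.17 V.
Balancing electrons gives n = 6 (lcm of 3 and 6).
ΔG° = −nFE° = −(6)(96485)(+0.17) = -98,415 J = -98.4 kJ.

-98.4 kJ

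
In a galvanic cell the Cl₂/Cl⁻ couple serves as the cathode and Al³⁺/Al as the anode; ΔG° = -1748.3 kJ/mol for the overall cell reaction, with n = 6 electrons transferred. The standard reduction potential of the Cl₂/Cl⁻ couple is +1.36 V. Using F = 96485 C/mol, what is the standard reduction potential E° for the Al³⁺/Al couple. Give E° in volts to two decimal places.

E°cell = −ΔG°/(nF) = −(-1748.3×10³)/((6)(96485)) = +3.020 V.
Since Cl₂/Cl⁻ is the cathode and Al³⁺/Al the anode, E°cell = E°(Cl₂/Cl⁻) − E°(Al³⁺/Al).
So E°(Al³⁺/Al) = E°(Cl₂/Cl⁻) − E°cell = (+1.36) − (+3.020) = -1.66 V.

-1.66 V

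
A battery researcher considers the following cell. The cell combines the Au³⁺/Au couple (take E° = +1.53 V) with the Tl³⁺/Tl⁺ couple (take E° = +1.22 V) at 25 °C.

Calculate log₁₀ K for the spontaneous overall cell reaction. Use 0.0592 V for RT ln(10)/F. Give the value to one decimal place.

31.4

Cathode: Au³⁺/Au; anode: Tl³⁺/Tl⁺. E°cell = +0.31 V, n = 6.
log K = nE°cell / 0.0592 = (6)(+0.31) / 0.0592 = 31.4.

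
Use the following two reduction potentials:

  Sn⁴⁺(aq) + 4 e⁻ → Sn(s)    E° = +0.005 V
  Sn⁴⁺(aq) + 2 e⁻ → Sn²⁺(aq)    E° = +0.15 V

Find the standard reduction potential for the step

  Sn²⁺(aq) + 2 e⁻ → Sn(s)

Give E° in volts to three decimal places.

Sequential free energies add, so n₃E°₃ = n₁E°₁ + n₂E°₂.
With n₃ = 4, and the known step contributing 2×(+0.15) V, the unknown satisfies 2·E° = 4×(+0.005) − 2×(+0.15) = -0.280.
E° = -0.280 / 2 = -0.140 V.

-0.140 V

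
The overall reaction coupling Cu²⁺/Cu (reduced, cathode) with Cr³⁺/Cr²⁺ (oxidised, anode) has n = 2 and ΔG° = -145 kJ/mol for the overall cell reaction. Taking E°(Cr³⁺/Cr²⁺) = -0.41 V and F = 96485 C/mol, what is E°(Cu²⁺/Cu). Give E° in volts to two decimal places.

+0.34 V

E°cell = −ΔG°/(nF) = −(-145×10³)/((2)(96485)) = +0.751 V.
Since Cu²⁺/Cu is the cathode and Cr³⁺/Cr²⁺ the anode, E°cell = E°(Cu²⁺/Cu) − E°(Cr³⁺/Cr²⁺).
So E°(Cu²⁺/Cu) = E°cell + E°(Cr³⁺/Cr²⁺) = +0.751 + (-0.41) = +0.34 V.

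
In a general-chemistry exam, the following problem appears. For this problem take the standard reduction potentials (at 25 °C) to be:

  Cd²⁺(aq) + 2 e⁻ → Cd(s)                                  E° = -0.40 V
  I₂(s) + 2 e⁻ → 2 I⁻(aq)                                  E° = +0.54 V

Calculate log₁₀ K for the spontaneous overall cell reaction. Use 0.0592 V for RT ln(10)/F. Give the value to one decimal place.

31.8

Cathode: I₂/I⁻; anode: Cd²⁺/Cd. E°cell = +0.94 V, n = 2.
log K = nE°cell / 0.0592 = (2)(+0.94) / 0.0592 = 31.8.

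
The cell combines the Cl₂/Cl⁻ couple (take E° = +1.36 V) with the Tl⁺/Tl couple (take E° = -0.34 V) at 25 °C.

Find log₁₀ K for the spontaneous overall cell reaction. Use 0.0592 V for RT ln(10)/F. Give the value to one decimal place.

57.4

Cathode: Cl₂/Cl⁻; anode: Tl⁺/Tl. E°cell = +1.70 V, n = 2.
log K = nE°cell / 0.0592 = (2)(+1.70) / 0.0592 = 57.4.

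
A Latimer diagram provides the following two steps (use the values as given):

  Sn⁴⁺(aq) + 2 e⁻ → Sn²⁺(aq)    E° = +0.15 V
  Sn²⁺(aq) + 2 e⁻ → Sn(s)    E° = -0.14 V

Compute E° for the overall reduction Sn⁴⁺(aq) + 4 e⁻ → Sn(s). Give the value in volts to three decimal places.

+0.005 V

Standard free energies of sequential steps add: ΔG°₃ = ΔG°₁ + ΔG°₂, so n₃E°₃ = n₁E°₁ + n₂E°₂.
E°₃ = (2×+0.15 + 2×-0.14) / 4 = (+0.020) / 4 = +0.005 V.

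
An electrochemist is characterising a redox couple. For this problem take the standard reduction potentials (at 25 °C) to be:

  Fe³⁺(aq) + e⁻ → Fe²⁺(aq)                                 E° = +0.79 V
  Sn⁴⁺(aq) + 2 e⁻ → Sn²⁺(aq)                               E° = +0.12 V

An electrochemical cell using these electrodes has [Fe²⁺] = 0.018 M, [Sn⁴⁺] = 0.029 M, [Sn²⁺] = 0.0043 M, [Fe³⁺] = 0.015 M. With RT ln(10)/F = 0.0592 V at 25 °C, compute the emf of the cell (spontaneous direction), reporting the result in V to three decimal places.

Fe³⁺/Fe²⁺ is the cathode (higher E°), Sn⁴⁺/Sn²⁺ the anode: E°cell = +0.79 − (+0.12) = +0.67 V, n = 2.
Overall: 2 Fe³⁺(aq) + Sn²⁺(aq) → 2 Fe²⁺(aq) + Sn⁴⁺(aq)
Q = [Fe²⁺]^2·[Sn⁴⁺] / ([Fe³⁺]^2·[Sn²⁺]); log Q = 0.987.
E = E° − (0.0592/n) log Q = +0.67 − (0.0592/2)(0.987) = +0.641 V.

+0.641 V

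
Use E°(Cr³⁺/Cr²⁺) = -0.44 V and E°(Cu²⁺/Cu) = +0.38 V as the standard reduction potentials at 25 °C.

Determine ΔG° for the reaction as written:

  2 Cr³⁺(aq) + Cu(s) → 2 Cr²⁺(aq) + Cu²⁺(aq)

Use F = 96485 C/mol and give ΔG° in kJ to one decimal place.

+158.2 kJ

As written, Cr³⁺/Cr²⁺ is reduced (cathode) and Cu²⁺/Cu is oxidised (anode), so E°cell = (-0.44) − (+0.38) = -0.82 V.
Balancing electrons gives n = 2.
ΔG° = −nFE° = −(2)(96485)(-0.82) = 158,235 J = +158.2 kJ.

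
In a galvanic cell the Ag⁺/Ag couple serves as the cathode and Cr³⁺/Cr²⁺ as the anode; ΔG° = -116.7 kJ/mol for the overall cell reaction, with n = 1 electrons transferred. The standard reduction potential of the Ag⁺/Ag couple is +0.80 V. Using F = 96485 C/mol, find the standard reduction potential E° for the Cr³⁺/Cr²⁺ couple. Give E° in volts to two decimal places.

-0.41 V

E°cell = −ΔG°/(nF) = −(-116.7×10³)/((1)(96485)) = +1.210 V.
Since Ag⁺/Ag is the cathode and Cr³⁺/Cr²⁺ the anode, E°cell = E°(Ag⁺/Ag) − E°(Cr³⁺/Cr²⁺).
So E°(Cr³⁺/Cr²⁺) = E°(Ag⁺/Ag) − E°cell = (+0.80) − (+1.210) = -0.41 V.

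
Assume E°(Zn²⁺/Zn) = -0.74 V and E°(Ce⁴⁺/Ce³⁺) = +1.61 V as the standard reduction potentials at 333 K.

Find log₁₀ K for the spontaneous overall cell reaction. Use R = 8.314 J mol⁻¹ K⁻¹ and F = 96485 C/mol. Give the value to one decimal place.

Cathode: Ce⁴⁺/Ce³⁺; anode: Zn²⁺/Zn. E°cell = (+1.61) − (-0.74) = +2.35 V, with n = 2.
ΔG° = −nFE° = −RT ln K, so ln K = nFE°/(RT) = (2)(96485)(+2.35) / ((8.314)(333)) = 163.796.
log₁₀ K = 163.796 / ln 10 = 71.1.

71.1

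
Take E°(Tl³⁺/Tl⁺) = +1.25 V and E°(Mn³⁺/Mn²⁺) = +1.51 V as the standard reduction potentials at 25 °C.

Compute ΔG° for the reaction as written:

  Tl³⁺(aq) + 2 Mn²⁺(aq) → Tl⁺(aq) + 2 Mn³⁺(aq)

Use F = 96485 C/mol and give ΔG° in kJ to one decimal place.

As written, Tl³⁺/Tl⁺ is reduced (cathode) and Mn³⁺/Mn²⁺ is oxidised (anode), so E°cell = (+1.25) − (+1.51) = -0.26 V.
Balancing electrons gives n = 2.
ΔG° = −nFE° = −(2)(96485)(-0.26) = 50,172 J = +50.2 kJ.

+50.2 kJ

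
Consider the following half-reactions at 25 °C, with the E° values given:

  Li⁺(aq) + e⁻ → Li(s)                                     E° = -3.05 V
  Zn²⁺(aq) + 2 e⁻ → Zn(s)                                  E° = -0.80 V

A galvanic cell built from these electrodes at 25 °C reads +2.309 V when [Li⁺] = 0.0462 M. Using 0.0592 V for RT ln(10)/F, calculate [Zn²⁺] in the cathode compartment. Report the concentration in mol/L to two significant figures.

0.21 M

Zn²⁺/Zn is the cathode, Li⁺/Li the anode: E°cell = +2.25 V, n = 2.
Overall reaction: Zn²⁺(aq) + 2 Li(s) → Zn(s) + 2 Li⁺(aq); Q = [Li⁺]^2/[Zn²⁺]^1.
From E = E° − (0.0592/n) log Q: log Q = (E° − E)·n/0.0592 = (+2.25 − (+2.309))·2/0.0592 = -1.9932.
So 1·log[Zn²⁺] = 2·log(0.0462) − log Q = -2.6707 − (-1.9932) = -0.6775; [Zn²⁺] = 10^(-0.6775) ≈ 0.21 M.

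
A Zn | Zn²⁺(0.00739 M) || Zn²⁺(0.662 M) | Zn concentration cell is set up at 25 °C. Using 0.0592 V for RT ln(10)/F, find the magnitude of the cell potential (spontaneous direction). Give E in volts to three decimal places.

For a concentration cell E°cell = 0. The 0.662 M side is the cathode (reduction is favoured where [Zn²⁺] is higher).
With n = 2, E = −(0.0592/2) log([Zn²⁺]ₐₙ/[Zn²⁺]꜀ₐₜ) = −(0.0592/2) log(0.00739/0.662) = −(0.0592/2)(-1.952) = +0.058 V.

+0.058 V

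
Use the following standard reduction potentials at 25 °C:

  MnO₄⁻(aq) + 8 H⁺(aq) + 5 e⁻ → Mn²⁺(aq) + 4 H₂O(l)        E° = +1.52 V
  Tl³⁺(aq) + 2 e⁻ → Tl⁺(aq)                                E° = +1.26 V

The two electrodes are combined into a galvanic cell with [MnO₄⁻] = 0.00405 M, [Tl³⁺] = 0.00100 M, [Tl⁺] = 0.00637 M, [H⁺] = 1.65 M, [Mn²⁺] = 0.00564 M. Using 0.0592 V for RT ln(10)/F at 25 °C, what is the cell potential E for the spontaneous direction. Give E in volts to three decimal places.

MnO₄⁻/Mn²⁺ is the cathode (higher E°), Tl³⁺/Tl⁺ the anode: E°cell = +1.52 − (+1.26) = +0.26 V, n = 10.
Overall: 2 MnO₄⁻(aq) + 16 H⁺(aq) + 5 Tl⁺(aq) → 2 Mn²⁺(aq) + 8 H₂O(l) + 5 Tl³⁺(aq)
Q = [Mn²⁺]^2·[Tl³⁺]^5 / ([MnO₄⁻]^2·[H⁺]^16·[Tl⁺]^5); log Q = -7.213.
E = E° − (0.0592/n) log Q = +0.26 − (0.0592/10)(-7.213) = +0.303 V.

+0.303 V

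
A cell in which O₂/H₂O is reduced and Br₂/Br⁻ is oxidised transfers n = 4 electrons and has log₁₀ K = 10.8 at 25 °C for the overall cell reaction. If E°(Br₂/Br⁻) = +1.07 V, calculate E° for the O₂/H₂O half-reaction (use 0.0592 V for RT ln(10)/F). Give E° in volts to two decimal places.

+1.23 V

E°cell = (0.0592/n)·log K = (0.0592/4)(10.8) = +0.160 V.
Since O₂/H₂O is the cathode and Br₂/Br⁻ the anode, E°cell = E°(O₂/H₂O) − E°(Br₂/Br⁻).
So E°(O₂/H₂O) = E°cell + E°(Br₂/Br⁻) = +0.160 + (+1.07) = +1.23 V.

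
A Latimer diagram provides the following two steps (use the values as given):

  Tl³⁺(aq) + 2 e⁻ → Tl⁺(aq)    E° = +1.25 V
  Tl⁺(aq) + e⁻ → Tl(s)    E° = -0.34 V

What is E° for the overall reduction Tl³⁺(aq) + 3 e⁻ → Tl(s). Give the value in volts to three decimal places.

+0.720 V

Standard free energies of sequential steps add: ΔG°₃ = ΔG°₁ + ΔG°₂, so n₃E°₃ = n₁E°₁ + n₂E°₂.
E°₃ = (2×+1.25 + 1×-0.34) / 3 = (+2.160) / 3 = +0.720 V.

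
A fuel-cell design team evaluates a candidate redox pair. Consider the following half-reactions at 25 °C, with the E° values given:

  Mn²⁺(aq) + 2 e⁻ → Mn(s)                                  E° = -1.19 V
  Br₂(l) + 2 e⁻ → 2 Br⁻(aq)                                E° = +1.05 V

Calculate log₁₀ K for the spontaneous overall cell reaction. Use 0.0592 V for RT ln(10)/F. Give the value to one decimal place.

75.7

Cathode: Br₂/Br⁻; anode: Mn²⁺/Mn. E°cell = +2.24 V, n = 2.
log K = nE°cell / 0.0592 = (2)(+2.24) / 0.0592 = 75.7.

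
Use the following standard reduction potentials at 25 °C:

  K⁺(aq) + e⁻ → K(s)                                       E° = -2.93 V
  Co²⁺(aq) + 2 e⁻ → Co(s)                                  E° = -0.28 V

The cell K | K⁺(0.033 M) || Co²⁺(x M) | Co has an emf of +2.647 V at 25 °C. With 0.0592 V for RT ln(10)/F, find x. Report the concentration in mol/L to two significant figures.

0.00086 M

Co²⁺/Co is the cathode, K⁺/K the anode: E°cell = +2.65 V, n = 2.
Overall reaction: Co²⁺(aq) + 2 K(s) → Co(s) + 2 K⁺(aq); Q = [K⁺]^2/[Co²⁺]^1.
From E = E° − (0.0592/n) log Q: log Q = (E° − E)·n/0.0592 = (+2.65 − (+2.647))·2/0.0592 = 0.1014.
So 1·log[Co²⁺] = 2·log(0.033) − log Q = -2.9630 − (0.1014) = -3.0644; [Co²⁺] = 10^(-3.0644) ≈ 0.00086 M.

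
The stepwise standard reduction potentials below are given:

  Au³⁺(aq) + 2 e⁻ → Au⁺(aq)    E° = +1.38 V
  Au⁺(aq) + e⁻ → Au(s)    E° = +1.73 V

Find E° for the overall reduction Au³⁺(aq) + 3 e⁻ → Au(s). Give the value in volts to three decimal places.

Adding the free-energy changes (−nFE°) of the two steps gives −n₃FE°₃ = −n₁FE°₁ − n₂FE°₂.
E°₃ = (2×+1.38 + 1×+1.73) / 3 = (+4.490) / 3 = +1.497 V.

+1.497 V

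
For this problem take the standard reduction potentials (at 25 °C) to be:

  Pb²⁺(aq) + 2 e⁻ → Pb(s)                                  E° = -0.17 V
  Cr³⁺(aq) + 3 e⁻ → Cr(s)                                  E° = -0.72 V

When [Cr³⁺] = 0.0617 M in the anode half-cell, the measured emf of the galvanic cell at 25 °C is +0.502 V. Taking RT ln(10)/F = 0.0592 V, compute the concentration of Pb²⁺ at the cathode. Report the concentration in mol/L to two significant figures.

0.0037 M

Pb²⁺/Pb is the cathode, Cr³⁺/Cr the anode: E°cell = +0.55 V, n = 6.
Overall reaction: 3 Pb²⁺(aq) + 2 Cr(s) → 3 Pb(s) + 2 Cr³⁺(aq); Q = [Cr³⁺]^2/[Pb²⁺]^3.
From E = E° − (0.0592/n) log Q: log Q = (E° − E)·n/0.0592 = (+0.55 − (+0.502))·6/0.0592 = 4.8649.
So 3·log[Pb²⁺] = 2·log(0.0617) − log Q = -2.4194 − (4.8649) = -7.2843; log[Pb²⁺] = -7.2843 / 3 = -2.4281; [Pb²⁺] = 10^(-2.4281) ≈ 0.0037 M.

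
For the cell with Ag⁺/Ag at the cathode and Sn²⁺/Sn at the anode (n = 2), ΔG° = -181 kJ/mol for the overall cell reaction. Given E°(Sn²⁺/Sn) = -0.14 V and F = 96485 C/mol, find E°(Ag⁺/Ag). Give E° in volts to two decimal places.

+0.80 V

E°cell = −ΔG°/(nF) = −(-181×10³)/((2)(96485)) = +0.938 V.
Since Ag⁺/Ag is the cathode and Sn²⁺/Sn the anode, E°cell = E°(Ag⁺/Ag) − E°(Sn²⁺/Sn).
So E°(Ag⁺/Ag) = E°cell + E°(Sn²⁺/Sn) = +0.938 + (-0.14) = +0.80 V.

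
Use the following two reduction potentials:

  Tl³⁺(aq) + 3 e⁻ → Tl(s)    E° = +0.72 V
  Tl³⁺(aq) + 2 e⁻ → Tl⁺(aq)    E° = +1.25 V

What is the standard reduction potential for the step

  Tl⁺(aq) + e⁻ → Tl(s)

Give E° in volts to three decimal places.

-0.340 V

Sequential free energies add, so n₃E°₃ = n₁E°₁ + n₂E°₂.
With n₃ = 3, and the known step contributing 2×(+1.25) V, the unknown satisfies 1·E° = 3×(+0.72) − 2×(+1.25) = -0.340.
E° = -0.340 / 1 = -0.340 V.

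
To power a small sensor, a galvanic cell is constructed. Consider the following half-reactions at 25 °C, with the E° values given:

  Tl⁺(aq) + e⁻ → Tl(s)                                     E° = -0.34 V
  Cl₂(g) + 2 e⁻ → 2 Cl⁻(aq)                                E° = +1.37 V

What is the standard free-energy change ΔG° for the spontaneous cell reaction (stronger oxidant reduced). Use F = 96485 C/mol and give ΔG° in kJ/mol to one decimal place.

-330.0 kJ/mol

Cl₂/Cl⁻ (E° = +1.37 V) is the cathode; Tl⁺/Tl (E° = -0.34 V) is the anode, so E°cell = +1.71 V.
Balancing electrons gives n = 2 (lcm of 2 and 1).
ΔG° = −nFE° = −(2)(96485)(+1.71) = -329,979 J = -330.0 kJ/mol.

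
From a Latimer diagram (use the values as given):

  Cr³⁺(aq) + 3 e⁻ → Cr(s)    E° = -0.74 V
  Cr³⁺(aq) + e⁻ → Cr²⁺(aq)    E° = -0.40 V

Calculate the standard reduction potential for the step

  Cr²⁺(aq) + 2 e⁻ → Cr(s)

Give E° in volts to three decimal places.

Sequential free energies add, so n₃E°₃ = n₁E°₁ + n₂E°₂.
With n₃ = 3, and the known step contributing 1×(-0.40) V, the unknown satisfies 2·E° = 3×(-0.74) − 1×(-0.40) = -1.820.
E° = -1.820 / 2 = -0.910 V.

-0.910 V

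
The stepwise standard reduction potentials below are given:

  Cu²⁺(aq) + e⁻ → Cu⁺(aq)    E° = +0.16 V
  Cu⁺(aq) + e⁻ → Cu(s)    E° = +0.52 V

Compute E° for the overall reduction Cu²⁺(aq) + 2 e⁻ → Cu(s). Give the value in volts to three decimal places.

+0.340 V

Since ΔG° = −nFE° is additive over sequential reductions, n₃E°₃ = n₁E°₁ + n₂E°₂.
E°₃ = (1×+0.16 + 1×+0.52) / 2 = (+0.680) / 2 = +0.340 V.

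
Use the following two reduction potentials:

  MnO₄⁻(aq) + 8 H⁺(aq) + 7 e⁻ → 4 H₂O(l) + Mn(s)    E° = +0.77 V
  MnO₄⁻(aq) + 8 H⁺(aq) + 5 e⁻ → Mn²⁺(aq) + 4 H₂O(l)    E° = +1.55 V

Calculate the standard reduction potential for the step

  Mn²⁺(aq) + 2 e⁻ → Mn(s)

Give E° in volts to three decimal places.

Sequential free energies add, so n₃E°₃ = n₁E°₁ + n₂E°₂.
With n₃ = 7, and the known step contributing 5×(+1.55) V, the unknown satisfies 2·E° = 7×(+0.77) − 5×(+1.55) = -2.360.
E° = -2.360 / 2 = -1.180 V.

-1.180 V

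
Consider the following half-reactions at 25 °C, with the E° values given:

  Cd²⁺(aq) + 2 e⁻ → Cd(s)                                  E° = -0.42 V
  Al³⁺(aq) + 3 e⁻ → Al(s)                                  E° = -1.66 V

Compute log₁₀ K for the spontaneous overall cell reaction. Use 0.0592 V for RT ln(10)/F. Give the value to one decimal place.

Cathode: Cd²⁺/Cd; anode: Al³⁺/Al. E°cell = +1.24 V, n = 6.
log K = nE°cell / 0.0592 = (6)(+1.24) / 0.0592 = 125.7.

125.7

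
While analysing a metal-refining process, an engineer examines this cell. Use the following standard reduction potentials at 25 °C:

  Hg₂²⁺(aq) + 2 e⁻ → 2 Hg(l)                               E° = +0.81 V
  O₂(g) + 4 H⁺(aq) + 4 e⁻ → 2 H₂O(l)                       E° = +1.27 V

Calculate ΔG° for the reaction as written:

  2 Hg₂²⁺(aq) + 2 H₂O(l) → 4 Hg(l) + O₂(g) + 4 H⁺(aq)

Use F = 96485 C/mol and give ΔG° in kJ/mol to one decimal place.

+177.5 kJ/mol

As written, Hg₂²⁺/Hg is reduced (cathode) and O₂/H₂O is oxidised (anode), so E°cell = (+0.81) − (+1.27) = -0.46 V.
Balancing electrons gives n = 4.
ΔG° = −nFE° = −(4)(96485)(-0.46) = 177,532 J = +177.5 kJ/mol.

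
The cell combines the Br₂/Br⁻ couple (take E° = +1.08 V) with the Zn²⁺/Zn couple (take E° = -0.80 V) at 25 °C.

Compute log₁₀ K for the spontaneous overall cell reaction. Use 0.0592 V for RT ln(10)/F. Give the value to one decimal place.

63.5

Cathode: Br₂/Br⁻; anode: Zn²⁺/Zn. E°cell = +1.88 V, n = 2.
log K = nE°cell / 0.0592 = (2)(+1.88) / 0.0592 = 63.5.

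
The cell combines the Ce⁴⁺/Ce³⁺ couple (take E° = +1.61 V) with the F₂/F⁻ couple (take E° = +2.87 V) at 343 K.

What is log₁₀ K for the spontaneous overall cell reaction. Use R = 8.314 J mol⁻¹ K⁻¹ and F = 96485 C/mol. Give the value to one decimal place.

Cathode: F₂/F⁻; anode: Ce⁴⁺/Ce³⁺. E°cell = (+2.87) − (+1.61) = +1.26 V, with n = 2.
ΔG° = −nFE° = −RT ln K, so ln K = nFE°/(RT) = (2)(96485)(+1.26) / ((8.314)(343)) = 85.262.
log₁₀ K = 85.262 / ln 10 = 37.0.

37.0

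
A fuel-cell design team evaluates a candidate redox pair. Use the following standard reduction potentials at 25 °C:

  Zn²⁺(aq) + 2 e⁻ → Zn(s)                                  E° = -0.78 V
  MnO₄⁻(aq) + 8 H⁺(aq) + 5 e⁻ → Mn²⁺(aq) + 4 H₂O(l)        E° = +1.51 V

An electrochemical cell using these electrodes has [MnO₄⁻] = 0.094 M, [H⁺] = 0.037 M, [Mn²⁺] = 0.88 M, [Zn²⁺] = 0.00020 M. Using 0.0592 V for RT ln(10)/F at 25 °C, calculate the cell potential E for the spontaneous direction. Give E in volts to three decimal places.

MnO₄⁻/Mn²⁺ is the cathode (higher E°), Zn²⁺/Zn the anode: E°cell = +1.51 − (-0.78) = +2.29 V, n = 10.
Overall: 2 MnO₄⁻(aq) + 16 H⁺(aq) + 5 Zn(s) → 2 Mn²⁺(aq) + 8 H₂O(l) + 5 Zn²⁺(aq)
Q = [Mn²⁺]^2·[Zn²⁺]^5 / ([MnO₄⁻]^2·[H⁺]^16); log Q = 6.357.
E = E° − (0.0592/n) log Q = +2.29 − (0.0592/10)(6.357) = +2.252 V.

+2.252 V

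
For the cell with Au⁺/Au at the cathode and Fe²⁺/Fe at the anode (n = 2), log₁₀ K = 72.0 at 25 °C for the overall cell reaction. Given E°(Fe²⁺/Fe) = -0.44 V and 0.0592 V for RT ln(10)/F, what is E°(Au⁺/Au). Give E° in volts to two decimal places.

E°cell = (0.0592/n)·log K = (0.0592/2)(72.0) = +2.131 V.
Since Au⁺/Au is the cathode and Fe²⁺/Fe the anode, E°cell = E°(Au⁺/Au) − E°(Fe²⁺/Fe).
So E°(Au⁺/Au) = E°cell + E°(Fe²⁺/Fe) = +2.131 + (-0.44) = +1.69 V.

+1.69 V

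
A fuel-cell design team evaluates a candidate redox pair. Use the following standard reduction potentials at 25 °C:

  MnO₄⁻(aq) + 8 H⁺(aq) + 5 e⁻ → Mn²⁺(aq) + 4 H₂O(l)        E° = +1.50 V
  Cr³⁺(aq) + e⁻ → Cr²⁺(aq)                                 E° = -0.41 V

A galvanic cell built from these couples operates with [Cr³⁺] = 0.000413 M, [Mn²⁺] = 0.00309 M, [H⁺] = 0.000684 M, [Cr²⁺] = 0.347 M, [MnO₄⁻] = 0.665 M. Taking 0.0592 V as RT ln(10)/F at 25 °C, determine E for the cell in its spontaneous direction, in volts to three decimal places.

+1.811 V

MnO₄⁻/Mn²⁺ is the cathode (higher E°), Cr³⁺/Cr²⁺ the anode: E°cell = +1.50 − (-0.41) = +1.91 V, n = 5.
Overall: MnO₄⁻(aq) + 8 H⁺(aq) + 5 Cr²⁺(aq) → Mn²⁺(aq) + 4 H₂O(l) + 5 Cr³⁺(aq)
Q = [Mn²⁺]·[Cr³⁺]^5 / ([MnO₄⁻]·[H⁺]^8·[Cr²⁺]^5); log Q = 8.365.
E = E° − (0.0592/n) log Q = +1.91 − (0.0592/5)(8.365) = +1.811 V.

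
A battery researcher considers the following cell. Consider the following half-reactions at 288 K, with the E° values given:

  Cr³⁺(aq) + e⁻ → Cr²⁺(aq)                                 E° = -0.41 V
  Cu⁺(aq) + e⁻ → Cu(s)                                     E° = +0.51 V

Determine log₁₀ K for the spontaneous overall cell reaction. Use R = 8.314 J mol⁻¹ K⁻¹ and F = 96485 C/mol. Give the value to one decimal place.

16.1

Cathode: Cu⁺/Cu; anode: Cr³⁺/Cr²⁺. E°cell = (+0.51) − (-0.41) = +0.92 V, with n = 1.
ΔG° = −nFE° = −RT ln K, so ln K = nFE°/(RT) = (1)(96485)(+0.92) / ((8.314)(288)) = 37.072.
log₁₀ K = 37.072 / ln 10 = 16.1.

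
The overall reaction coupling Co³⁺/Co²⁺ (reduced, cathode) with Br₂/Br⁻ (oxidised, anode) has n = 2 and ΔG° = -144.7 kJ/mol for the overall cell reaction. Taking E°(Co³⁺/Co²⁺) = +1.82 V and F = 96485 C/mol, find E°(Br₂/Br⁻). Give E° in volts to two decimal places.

+1.07 V

E°cell = −ΔG°/(nF) = −(-144.7×10³)/((2)(96485)) = +0.750 V.
Since Co³⁺/Co²⁺ is the cathode and Br₂/Br⁻ the anode, E°cell = E°(Co³⁺/Co²⁺) − E°(Br₂/Br⁻).
So E°(Br₂/Br⁻) = E°(Co³⁺/Co²⁺) − E°cell = (+1.82) − (+0.750) = +1.07 V.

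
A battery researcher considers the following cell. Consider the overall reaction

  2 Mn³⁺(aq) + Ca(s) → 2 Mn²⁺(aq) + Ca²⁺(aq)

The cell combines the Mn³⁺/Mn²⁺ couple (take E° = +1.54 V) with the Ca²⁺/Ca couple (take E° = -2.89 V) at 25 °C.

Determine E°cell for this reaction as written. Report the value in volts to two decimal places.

+4.43 V

The Mn³⁺/Mn²⁺ couple has the higher reduction potential, so it is the cathode; Ca²⁺/Ca is oxidised at the anode.
E°cell = E°(cathode) − E°(anode) = (+1.54) − (-2.89) = +4.43 V.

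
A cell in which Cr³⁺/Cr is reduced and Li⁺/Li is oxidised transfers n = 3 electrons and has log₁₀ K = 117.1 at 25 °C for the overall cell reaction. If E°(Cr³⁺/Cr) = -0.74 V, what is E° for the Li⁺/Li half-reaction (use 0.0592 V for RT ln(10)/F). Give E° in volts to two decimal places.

-3.05 V

E°cell = (0.0592/n)·log K = (0.0592/3)(117.1) = +2.311 V.
Since Cr³⁺/Cr is the cathode and Li⁺/Li the anode, E°cell = E°(Cr³⁺/Cr) − E°(Li⁺/Li).
So E°(Li⁺/Li) = E°(Cr³⁺/Cr) − E°cell = (-0.74) − (+2.311) = -3.05 V.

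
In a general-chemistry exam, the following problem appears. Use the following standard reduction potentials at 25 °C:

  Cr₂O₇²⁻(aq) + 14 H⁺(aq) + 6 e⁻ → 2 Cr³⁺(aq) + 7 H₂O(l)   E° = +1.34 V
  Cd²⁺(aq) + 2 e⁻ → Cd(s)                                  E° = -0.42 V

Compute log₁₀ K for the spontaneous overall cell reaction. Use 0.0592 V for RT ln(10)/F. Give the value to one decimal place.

Cathode: Cr₂O₇²⁻/Cr³⁺; anode: Cd²⁺/Cd. E°cell = +1.76 V, n = 6.
log K = nE°cell / 0.0592 = (6)(+1.76) / 0.0592 = 178.4.

178.4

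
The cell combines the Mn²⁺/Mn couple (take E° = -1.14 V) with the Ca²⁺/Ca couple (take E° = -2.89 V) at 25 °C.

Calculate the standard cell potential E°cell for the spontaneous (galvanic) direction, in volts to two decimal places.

The Mn²⁺/Mn couple has the higher reduction potential, so it is the cathode; Ca²⁺/Ca is oxidised at the anode.
E°cell = E°(cathode) − E°(anode) = (-1.14) − (-2.89) = +1.75 V.
Since E°cell > 0, the reaction is spontaneous under standard conditions.

+1.75 V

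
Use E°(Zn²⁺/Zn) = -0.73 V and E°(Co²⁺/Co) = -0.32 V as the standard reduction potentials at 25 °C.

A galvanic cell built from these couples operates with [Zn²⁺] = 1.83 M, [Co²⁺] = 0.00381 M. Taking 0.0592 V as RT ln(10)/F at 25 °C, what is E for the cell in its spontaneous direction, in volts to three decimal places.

+0.331 V

Co²⁺/Co is the cathode (higher E°), Zn²⁺/Zn the anode: E°cell = -0.32 − (-0.73) = +0.41 V, n = 2.
Overall: Co²⁺(aq) + Zn(s) → Co(s) + Zn²⁺(aq)
Q = [Zn²⁺] / ([Co²⁺]); log Q = 2.682.
E = E° − (0.0592/n) log Q = +0.41 − (0.0592/2)(2.682) = +0.331 V.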